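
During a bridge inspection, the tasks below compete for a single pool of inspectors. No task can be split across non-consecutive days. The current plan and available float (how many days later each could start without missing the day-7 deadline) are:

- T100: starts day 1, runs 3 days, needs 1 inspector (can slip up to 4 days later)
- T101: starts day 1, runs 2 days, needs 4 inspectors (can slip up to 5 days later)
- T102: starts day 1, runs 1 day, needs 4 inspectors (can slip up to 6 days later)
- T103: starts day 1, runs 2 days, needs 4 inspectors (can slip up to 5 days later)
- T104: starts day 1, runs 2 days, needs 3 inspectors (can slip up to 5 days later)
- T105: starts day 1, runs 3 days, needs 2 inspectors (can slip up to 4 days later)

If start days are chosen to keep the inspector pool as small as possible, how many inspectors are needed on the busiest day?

6

Early-start (T100@1, T101@1, T102@1, T103@1, T104@1, T105@1) gives peak 18: d1:18  d2:14  d3:3  d4:0  d5:0  d6:0  d7:0.
Shift T102→3, T103→4, T104→6, T105→4.
Schedule T100@1, T101@1, T102@3, T103@4, T104@6, T105@4: d1:5  d2:5  d3:5  d4:6  d5:6  d6:5  d7:3 — peak 6.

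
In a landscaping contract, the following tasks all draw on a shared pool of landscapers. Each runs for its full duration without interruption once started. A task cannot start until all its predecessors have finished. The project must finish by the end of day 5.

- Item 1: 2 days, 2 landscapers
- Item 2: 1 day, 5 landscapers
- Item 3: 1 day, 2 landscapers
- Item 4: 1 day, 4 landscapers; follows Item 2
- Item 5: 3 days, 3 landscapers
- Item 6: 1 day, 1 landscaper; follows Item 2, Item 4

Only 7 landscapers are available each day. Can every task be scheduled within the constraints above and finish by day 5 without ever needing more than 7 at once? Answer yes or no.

yes

Schedule Item 1@2, Item 2@1, Item 3@4, Item 4@2, Item 5@3, Item 6@3: d1:5  d2:6  d3:6  d4:5  d5:3 — peak 6 ≤ 7.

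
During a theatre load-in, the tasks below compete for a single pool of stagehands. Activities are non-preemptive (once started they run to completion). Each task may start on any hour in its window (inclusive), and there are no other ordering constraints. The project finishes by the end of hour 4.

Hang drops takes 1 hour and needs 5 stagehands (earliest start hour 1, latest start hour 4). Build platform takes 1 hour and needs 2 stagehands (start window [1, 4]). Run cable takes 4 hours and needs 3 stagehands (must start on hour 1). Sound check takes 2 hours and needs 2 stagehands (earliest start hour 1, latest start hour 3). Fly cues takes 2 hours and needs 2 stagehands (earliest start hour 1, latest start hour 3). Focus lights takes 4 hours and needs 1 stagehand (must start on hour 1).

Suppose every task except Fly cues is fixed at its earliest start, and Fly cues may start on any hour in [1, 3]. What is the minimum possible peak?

13

Fly cues@1: h1:15  h2:8  h3:4  h4:4 → peak 15
Fly cues@2: h1:13  h2:8  h3:6  h4:4 → peak 13
Fly cues@3: h1:13  h2:6  h3:6  h4:6 → peak 13
Best is Fly cues@2, peak 13.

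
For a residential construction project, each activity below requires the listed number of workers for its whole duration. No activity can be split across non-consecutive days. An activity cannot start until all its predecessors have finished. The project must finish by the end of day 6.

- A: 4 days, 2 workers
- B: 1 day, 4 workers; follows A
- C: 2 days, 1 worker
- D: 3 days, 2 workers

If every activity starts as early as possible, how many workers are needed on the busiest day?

Early-start schedule: A@1, B@5, C@1, D@1.
Load per day: day 1: 5, day 2: 5, day 3: 4, day 4: 2, day 5: 4, day 6: 0.
Peak is 5.

5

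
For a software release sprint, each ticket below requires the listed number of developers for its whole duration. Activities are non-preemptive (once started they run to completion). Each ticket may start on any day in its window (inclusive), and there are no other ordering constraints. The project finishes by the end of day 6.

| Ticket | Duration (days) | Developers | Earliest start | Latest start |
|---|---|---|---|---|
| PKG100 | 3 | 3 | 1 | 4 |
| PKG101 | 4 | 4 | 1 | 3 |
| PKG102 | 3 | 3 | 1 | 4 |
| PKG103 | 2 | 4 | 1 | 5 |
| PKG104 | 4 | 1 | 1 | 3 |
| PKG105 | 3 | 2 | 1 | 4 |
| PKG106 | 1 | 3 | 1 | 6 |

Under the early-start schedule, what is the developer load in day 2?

At early start, day 2 has: PKG100, PKG101, PKG102, PKG103, PKG104, PKG105.
Demand: 3 + 4 + 3 + 4 + 1 + 2 = 17.

17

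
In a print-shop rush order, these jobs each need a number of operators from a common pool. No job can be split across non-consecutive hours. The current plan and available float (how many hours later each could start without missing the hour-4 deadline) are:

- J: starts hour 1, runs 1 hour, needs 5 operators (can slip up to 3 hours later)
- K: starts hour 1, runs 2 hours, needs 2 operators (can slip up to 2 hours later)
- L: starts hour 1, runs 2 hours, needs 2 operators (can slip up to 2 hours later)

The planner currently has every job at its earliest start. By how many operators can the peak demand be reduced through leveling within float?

4

Early-start peak: h1:9  h2:4  h3:0  h4:0 ⇒ 9.
Leveled (J@1, K@2, L@2): h1:5  h2:4  h3:4  h4:0 ⇒ 5.
Reduction 9 − 5 = 4.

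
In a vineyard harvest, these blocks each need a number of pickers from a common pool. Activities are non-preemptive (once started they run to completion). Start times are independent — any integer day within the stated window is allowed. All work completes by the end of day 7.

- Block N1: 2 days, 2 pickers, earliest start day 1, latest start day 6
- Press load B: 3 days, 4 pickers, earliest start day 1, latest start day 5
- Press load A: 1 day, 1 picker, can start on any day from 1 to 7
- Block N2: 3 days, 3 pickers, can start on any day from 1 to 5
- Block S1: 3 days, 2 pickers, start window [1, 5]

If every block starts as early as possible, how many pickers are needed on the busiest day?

Early-start schedule: Block N1@1, Press load B@1, Press load A@1, Block N2@1, Block S1@1.
Load per day: day 1: 12, day 2: 11, day 3: 9, day 4: 0, day 5: 0, day 6: 0, day 7: 0.
Peak is 12.

12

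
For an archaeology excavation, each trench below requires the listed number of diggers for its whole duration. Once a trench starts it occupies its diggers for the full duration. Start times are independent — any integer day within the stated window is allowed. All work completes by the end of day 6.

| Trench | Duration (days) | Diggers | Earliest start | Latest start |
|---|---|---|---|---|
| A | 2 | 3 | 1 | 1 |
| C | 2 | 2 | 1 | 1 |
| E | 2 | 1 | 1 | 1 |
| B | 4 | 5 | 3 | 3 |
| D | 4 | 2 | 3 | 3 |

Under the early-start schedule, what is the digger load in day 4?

7

At early start, day 4 has: B, D.
Demand: 5 + 2 = 7.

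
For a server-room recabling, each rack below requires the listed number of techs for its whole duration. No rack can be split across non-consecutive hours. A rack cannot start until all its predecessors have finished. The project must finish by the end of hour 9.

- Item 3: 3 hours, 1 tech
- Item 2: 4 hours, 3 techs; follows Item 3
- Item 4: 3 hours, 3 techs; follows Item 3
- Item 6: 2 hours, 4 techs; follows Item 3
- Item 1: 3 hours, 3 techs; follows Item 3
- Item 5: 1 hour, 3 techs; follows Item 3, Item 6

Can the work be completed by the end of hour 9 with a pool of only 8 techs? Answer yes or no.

The minimum achievable peak is 9; 8 < 9, so no feasible schedule stays within the cap.

no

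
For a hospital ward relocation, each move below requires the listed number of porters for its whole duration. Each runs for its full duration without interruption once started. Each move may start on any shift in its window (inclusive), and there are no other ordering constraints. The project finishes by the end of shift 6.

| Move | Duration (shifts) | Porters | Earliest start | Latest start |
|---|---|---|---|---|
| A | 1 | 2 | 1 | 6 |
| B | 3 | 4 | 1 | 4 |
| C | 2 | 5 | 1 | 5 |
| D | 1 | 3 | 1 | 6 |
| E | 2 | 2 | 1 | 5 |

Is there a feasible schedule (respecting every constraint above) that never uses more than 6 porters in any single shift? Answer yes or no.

Schedule A@1, B@1, C@4, D@6, E@2: s1:6  s2:6  s3:6  s4:5  s5:5  s6:3 — peak 6 ≤ 6.

yes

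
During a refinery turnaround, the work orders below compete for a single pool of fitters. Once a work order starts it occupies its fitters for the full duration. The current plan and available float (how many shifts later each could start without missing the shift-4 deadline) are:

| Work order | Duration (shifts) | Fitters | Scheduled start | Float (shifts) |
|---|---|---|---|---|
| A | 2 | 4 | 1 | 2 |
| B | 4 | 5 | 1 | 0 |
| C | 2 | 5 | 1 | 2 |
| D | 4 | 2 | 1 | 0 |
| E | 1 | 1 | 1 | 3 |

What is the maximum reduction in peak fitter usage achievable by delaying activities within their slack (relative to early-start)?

Early-start peak: s1:17  s2:16  s3:7  s4:7 ⇒ 17.
Leveled (A@1, B@1, C@3, D@1, E@1): s1:12  s2:11  s3:12  s4:12 ⇒ 12.
Reduction 17 − 12 = 5.

5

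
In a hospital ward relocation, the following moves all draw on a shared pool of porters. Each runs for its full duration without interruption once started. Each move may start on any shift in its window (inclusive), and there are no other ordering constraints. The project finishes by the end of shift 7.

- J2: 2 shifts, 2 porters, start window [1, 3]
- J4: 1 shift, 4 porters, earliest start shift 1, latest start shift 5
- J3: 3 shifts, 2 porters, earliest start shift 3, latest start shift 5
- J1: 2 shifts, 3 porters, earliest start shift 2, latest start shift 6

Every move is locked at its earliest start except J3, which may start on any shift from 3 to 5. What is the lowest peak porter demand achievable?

J3@3: s1:6  s2:5  s3:5  s4:2  s5:2  s6:0  s7:0 → peak 6
J3@4: s1:6  s2:5  s3:3  s4:2  s5:2  s6:2  s7:0 → peak 6
J3@5: s1:6  s2:5  s3:3  s4:0  s5:2  s6:2  s7:2 → peak 6
Best is J3@3, peak 6.

6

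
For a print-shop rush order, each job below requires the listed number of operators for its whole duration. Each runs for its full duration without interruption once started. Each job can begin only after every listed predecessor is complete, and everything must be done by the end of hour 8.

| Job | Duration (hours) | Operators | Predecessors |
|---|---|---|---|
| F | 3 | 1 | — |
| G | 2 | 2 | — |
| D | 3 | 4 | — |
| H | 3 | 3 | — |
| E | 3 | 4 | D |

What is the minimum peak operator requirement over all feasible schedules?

Early-start (F@1, G@1, D@1, H@1, E@4) gives peak 10: h1:10  h2:10  h3:8  h4:4  h5:4  h6:4  h7:0  h8:0.
Shift H→4.
Schedule F@1, G@1, D@1, H@4, E@4: h1:7  h2:7  h3:5  h4:7  h5:7  h6:7  h7:0  h8:0 — peak 7.

7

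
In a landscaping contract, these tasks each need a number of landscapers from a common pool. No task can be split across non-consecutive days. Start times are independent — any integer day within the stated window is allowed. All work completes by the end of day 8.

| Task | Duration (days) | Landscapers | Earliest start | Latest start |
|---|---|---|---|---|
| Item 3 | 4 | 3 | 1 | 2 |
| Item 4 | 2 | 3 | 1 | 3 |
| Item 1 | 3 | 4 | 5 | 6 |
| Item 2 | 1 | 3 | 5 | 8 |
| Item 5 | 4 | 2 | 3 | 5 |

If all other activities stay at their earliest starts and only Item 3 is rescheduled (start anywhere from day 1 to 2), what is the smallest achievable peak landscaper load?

Item 3@1: d1:6  d2:6  d3:5  d4:5  d5:9  d6:6  d7:4  d8:0 → peak 9
Item 3@2: d1:3  d2:6  d3:5  d4:5  d5:12  d6:6  d7:4  d8:0 → peak 12
Best is Item 3@1, peak 9.

9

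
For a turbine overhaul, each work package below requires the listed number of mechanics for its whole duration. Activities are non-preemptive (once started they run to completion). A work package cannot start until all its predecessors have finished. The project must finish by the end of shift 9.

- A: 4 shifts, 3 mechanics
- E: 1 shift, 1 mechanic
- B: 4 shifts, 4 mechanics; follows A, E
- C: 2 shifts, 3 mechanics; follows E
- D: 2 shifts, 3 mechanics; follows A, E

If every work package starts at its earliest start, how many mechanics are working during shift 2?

At early start, shift 2 has: A, C.
Demand: 3 + 3 = 6.

6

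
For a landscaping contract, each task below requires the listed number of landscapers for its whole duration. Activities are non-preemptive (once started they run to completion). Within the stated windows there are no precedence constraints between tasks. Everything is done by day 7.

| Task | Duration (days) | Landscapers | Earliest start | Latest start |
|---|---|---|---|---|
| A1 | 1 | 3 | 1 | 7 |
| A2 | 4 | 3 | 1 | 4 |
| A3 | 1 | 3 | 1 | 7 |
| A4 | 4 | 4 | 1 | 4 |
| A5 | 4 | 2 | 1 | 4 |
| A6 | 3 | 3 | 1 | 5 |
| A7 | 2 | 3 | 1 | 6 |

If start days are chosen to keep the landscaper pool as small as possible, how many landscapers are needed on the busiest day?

Early-start (A1@1, A2@1, A3@1, A4@1, A5@1, A6@1, A7@1) gives peak 21: d1:21  d2:15  d3:12  d4:9  d5:0  d6:0  d7:0.
Shift A4→2, A5→2, A6→5, A7→6.
Schedule A1@1, A2@1, A3@1, A4@2, A5@2, A6@5, A7@6: d1:9  d2:9  d3:9  d4:9  d5:9  d6:6  d7:6 — peak 9.
Total landscaper-days = 57 over 7 days ⇒ peak ≥ ⌈57/7⌉ = 9, so 9 is optimal.

9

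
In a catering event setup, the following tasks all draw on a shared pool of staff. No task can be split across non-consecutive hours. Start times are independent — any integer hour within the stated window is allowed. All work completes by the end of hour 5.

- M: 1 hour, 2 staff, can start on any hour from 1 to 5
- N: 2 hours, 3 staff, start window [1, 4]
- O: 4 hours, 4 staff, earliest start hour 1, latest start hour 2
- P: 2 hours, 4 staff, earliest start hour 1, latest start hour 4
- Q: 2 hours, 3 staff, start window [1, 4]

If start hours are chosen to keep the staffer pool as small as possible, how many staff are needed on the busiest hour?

Early-start (M@1, N@1, O@1, P@1, Q@1) gives peak 16: h1:16  h2:14  h3:4  h4:4  h5:0.
Shift P→4, Q→2.
Schedule M@1, N@1, O@1, P@4, Q@2: h1:9  h2:10  h3:7  h4:8  h5:4 — peak 10.

10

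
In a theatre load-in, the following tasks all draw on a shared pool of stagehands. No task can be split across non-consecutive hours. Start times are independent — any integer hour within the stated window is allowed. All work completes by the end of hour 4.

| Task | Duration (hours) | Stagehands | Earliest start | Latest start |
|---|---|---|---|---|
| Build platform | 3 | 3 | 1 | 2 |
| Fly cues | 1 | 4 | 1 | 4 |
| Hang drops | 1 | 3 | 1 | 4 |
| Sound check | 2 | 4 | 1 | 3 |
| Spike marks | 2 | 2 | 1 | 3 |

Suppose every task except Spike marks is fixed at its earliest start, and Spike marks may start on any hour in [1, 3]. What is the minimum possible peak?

14

Spike marks@1: h1:16  h2:9  h3:3  h4:0 → peak 16
Spike marks@2: h1:14  h2:9  h3:5  h4:0 → peak 14
Spike marks@3: h1:14  h2:7  h3:5  h4:2 → peak 14
Best is Spike marks@2, peak 14.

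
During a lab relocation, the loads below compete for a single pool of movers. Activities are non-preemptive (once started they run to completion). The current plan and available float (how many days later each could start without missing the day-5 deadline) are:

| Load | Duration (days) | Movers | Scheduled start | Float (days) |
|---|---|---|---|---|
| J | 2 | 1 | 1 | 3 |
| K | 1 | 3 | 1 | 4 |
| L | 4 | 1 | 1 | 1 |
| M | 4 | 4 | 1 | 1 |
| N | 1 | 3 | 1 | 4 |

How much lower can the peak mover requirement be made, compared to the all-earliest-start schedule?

Early-start peak: d1:12  d2:6  d3:5  d4:5  d5:0 ⇒ 12.
Leveled (J@1, K@5, L@1, M@1, N@5): d1:6  d2:6  d3:5  d4:5  d5:6 ⇒ 6.
Reduction 12 − 6 = 6.

6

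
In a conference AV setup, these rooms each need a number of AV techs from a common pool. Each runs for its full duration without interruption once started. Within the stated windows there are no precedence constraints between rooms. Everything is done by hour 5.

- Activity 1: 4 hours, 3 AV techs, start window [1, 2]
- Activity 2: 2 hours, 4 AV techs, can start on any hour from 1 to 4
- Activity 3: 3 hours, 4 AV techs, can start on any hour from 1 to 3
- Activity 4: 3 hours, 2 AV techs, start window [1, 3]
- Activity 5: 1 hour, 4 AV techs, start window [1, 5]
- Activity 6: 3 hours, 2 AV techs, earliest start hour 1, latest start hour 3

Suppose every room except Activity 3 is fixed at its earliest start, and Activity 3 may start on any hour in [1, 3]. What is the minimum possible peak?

Activity 3@1: h1:19  h2:15  h3:11  h4:3  h5:0 → peak 19
Activity 3@2: h1:15  h2:15  h3:11  h4:7  h5:0 → peak 15
Activity 3@3: h1:15  h2:11  h3:11  h4:7  h5:4 → peak 15
Best is Activity 3@2, peak 15.

15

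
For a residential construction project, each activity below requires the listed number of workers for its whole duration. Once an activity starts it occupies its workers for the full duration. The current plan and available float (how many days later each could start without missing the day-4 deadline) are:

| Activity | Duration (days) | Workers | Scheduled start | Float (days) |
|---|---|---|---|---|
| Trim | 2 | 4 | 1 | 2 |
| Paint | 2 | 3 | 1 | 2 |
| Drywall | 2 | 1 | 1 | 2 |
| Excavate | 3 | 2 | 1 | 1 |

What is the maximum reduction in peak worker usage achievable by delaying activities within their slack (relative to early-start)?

4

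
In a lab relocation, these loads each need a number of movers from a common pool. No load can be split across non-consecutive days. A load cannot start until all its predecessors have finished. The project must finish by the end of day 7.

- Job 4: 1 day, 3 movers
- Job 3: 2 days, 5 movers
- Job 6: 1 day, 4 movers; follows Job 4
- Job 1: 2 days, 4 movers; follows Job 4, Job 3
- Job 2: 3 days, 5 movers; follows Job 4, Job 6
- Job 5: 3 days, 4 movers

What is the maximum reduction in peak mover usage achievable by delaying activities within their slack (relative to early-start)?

Early-start peak: d1:12  d2:13  d3:13  d4:9  d5:5  d6:0  d7:0 ⇒ 13.
Leveled (Job 4@1, Job 3@1, Job 6@2, Job 1@3, Job 2@3, Job 5@5): d1:8  d2:9  d3:9  d4:9  d5:9  d6:4  d7:4 ⇒ 9.
Reduction 13 − 9 = 4.

4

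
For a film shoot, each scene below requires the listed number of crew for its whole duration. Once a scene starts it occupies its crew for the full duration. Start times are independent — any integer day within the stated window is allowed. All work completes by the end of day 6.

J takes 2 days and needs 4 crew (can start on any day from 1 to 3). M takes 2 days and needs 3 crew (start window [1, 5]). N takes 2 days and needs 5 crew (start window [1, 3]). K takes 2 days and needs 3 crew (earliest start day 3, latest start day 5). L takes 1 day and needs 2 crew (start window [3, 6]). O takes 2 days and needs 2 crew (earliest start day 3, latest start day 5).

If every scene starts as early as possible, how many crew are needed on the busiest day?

12

Early-start schedule: J@1, M@1, N@1, K@3, L@3, O@3.
Load per day: day 1: 12, day 2: 12, day 3: 7, day 4: 5, day 5: 0, day 6: 0.
Peak is 12.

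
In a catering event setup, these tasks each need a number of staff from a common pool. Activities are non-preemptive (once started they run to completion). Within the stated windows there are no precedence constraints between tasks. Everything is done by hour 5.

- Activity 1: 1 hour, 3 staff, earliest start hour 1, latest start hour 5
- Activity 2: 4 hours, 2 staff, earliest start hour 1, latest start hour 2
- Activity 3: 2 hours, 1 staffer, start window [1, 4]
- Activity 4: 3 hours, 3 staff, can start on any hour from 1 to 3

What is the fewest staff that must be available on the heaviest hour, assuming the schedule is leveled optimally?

Early-start (Activity 1@1, Activity 2@1, Activity 3@1, Activity 4@1) gives peak 9: h1:9  h2:6  h3:5  h4:2  h5:0.
Shift Activity 2→2, Activity 4→3.
Schedule Activity 1@1, Activity 2@2, Activity 3@1, Activity 4@3: h1:4  h2:3  h3:5  h4:5  h5:5 — peak 5.
Total staffer-hours = 22 over 5 hours ⇒ peak ≥ ⌈22/5⌉ = 5, so 5 is optimal.

5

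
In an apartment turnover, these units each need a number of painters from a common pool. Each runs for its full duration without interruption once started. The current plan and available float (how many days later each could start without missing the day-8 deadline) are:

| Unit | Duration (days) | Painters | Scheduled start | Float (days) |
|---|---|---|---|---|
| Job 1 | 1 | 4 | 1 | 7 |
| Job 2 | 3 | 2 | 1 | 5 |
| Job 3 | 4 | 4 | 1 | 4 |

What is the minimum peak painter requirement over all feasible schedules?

4

Early-start (Job 1@1, Job 2@1, Job 3@1) gives peak 10: d1:10  d2:6  d3:6  d4:4  d5:0  d6:0  d7:0  d8:0.
Shift Job 2→2, Job 3→5.
Schedule Job 1@1, Job 2@2, Job 3@5: d1:4  d2:2  d3:2  d4:2  d5:4  d6:4  d7:4  d8:4 — peak 4.
Total painter-days = 26 over 8 days ⇒ peak ≥ ⌈26/8⌉ = 4, so 4 is optimal.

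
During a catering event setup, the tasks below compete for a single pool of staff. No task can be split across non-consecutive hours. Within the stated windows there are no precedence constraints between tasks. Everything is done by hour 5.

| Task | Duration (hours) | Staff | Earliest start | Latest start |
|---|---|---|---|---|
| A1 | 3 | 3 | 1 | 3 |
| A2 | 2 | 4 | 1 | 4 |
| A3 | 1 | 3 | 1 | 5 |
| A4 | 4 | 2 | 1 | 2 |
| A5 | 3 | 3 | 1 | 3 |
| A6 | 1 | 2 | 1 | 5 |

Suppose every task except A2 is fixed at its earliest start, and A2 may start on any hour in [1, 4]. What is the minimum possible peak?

A2@1: h1:17  h2:12  h3:8  h4:2  h5:0 → peak 17
A2@2: h1:13  h2:12  h3:12  h4:2  h5:0 → peak 13
A2@3: h1:13  h2:8  h3:12  h4:6  h5:0 → peak 13
A2@4: h1:13  h2:8  h3:8  h4:6  h5:4 → peak 13
Best is A2@2, peak 13.

13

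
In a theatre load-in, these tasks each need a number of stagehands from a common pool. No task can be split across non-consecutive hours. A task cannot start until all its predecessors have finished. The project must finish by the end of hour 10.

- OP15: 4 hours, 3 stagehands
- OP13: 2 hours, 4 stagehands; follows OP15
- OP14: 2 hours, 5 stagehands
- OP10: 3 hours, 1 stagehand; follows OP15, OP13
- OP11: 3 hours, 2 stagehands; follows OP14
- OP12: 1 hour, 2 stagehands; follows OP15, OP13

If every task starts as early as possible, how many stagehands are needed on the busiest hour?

8

Early-start schedule: OP15@1, OP13@5, OP14@1, OP10@7, OP11@3, OP12@7.
Load per hour: hour 1: 8, hour 2: 8, hour 3: 5, hour 4: 5, hour 5: 6, hour 6: 4, hour 7: 3, hour 8: 1, hour 9: 1, hour 10: 0.
Peak is 8.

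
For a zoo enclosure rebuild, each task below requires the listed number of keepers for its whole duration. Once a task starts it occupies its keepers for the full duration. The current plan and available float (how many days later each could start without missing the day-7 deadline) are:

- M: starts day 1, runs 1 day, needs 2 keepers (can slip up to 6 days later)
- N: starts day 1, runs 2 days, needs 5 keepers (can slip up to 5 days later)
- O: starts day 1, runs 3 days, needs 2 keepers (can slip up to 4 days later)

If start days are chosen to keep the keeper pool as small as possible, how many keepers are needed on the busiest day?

5

Early-start (M@1, N@1, O@1) gives peak 9: d1:9  d2:7  d3:2  d4:0  d5:0  d6:0  d7:0.
Shift N→2, O→4.
Schedule M@1, N@2, O@4: d1:2  d2:5  d3:5  d4:2  d5:2  d6:2  d7:0 — peak 5.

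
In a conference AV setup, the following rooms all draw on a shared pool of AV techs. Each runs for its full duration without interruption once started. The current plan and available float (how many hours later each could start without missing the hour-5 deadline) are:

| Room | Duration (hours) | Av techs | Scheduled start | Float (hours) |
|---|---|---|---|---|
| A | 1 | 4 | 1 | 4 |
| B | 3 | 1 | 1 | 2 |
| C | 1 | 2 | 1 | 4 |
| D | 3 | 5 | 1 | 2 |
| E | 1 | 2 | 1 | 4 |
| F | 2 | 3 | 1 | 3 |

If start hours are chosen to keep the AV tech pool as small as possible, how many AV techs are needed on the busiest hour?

7

Early-start (A@1, B@1, C@1, D@1, E@1, F@1) gives peak 17: h1:17  h2:9  h3:6  h4:0  h5:0.
Shift B→2, C→2, D→3, E→5.
Schedule A@1, B@2, C@2, D@3, E@5, F@1: h1:7  h2:6  h3:6  h4:6  h5:7 — peak 7.
Total AV tech-hours = 32 over 5 hours ⇒ peak ≥ ⌈32/5⌉ = 7, so 7 is optimal.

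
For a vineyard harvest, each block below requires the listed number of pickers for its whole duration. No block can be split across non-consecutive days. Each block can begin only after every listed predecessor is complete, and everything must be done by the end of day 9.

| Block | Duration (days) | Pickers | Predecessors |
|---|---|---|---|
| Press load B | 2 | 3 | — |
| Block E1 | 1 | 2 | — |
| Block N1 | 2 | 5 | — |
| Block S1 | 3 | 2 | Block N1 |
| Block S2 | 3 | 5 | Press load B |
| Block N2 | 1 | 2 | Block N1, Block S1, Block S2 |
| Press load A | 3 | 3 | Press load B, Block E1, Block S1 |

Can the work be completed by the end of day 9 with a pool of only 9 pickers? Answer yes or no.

Schedule Press load B@1, Block E1@1, Block N1@2, Block S1@4, Block S2@4, Block N2@7, Press load A@7: d1:5  d2:8  d3:5  d4:7  d5:7  d6:7  d7:5  d8:3  d9:3 — peak 8 ≤ 9.

yes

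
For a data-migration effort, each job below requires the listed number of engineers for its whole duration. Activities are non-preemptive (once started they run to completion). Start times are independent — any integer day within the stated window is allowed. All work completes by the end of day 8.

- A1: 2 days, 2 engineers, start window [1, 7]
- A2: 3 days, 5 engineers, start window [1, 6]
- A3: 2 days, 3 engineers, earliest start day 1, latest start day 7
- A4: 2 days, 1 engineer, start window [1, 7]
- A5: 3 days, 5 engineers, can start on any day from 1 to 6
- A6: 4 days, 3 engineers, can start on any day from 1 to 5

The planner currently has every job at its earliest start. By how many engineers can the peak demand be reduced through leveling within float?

11

Early-start peak: d1:19  d2:19  d3:13  d4:3  d5:0  d6:0  d7:0  d8:0 ⇒ 19.
Leveled (A1@1, A2@1, A3@3, A4@1, A5@4, A6@5): d1:8  d2:8  d3:8  d4:8  d5:8  d6:8  d7:3  d8:3 ⇒ 8.
Reduction 19 − 8 = 11.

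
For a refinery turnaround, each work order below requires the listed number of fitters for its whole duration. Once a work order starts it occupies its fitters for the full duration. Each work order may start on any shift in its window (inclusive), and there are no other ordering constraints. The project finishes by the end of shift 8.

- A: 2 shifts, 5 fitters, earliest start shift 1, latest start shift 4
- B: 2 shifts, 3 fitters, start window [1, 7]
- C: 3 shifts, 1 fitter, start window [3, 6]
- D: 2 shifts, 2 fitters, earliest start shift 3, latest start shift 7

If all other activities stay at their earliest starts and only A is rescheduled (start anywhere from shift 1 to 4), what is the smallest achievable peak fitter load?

A@1: s1:8  s2:8  s3:3  s4:3  s5:1  s6:0  s7:0  s8:0 → peak 8
A@2: s1:3  s2:8  s3:8  s4:3  s5:1  s6:0  s7:0  s8:0 → peak 8
A@3: s1:3  s2:3  s3:8  s4:8  s5:1  s6:0  s7:0  s8:0 → peak 8
A@4: s1:3  s2:3  s3:3  s4:8  s5:6  s6:0  s7:0  s8:0 → peak 8
Best is A@1, peak 8.

8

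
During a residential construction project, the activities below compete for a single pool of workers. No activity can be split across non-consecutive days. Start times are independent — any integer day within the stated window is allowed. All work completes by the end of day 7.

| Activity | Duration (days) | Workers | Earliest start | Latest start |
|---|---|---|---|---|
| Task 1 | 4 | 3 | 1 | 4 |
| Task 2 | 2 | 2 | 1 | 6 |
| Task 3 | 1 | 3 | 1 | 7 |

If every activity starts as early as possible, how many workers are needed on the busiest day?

8

Early-start schedule: Task 1@1, Task 2@1, Task 3@1.
Load per day: day 1: 8, day 2: 5, day 3: 3, day 4: 3, day 5: 0, day 6: 0, day 7: 0.
Peak is 8.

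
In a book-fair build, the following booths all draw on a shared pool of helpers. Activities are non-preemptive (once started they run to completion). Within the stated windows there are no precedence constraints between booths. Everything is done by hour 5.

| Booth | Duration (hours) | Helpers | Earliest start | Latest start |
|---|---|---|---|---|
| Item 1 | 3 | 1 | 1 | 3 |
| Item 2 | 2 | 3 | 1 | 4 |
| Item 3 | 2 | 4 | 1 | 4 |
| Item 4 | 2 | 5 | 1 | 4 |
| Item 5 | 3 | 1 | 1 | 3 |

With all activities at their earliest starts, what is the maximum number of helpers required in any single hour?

14

Early-start schedule: Item 1@1, Item 2@1, Item 3@1, Item 4@1, Item 5@1.
Load per hour: hour 1: 14, hour 2: 14, hour 3: 2, hour 4: 0, hour 5: 0.
Peak is 14.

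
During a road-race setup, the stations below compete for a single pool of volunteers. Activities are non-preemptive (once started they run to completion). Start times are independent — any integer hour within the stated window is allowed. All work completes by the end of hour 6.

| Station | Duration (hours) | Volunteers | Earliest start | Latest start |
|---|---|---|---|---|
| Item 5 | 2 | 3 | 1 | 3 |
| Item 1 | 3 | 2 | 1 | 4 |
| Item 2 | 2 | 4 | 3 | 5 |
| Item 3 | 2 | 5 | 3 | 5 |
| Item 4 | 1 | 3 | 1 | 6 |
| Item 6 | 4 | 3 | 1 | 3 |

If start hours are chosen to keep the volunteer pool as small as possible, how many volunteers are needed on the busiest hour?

9

Early-start (Item 5@1, Item 1@1, Item 2@3, Item 3@3, Item 4@1, Item 6@1) gives peak 14: h1:11  h2:8  h3:14  h4:12  h5:0  h6:0.
Shift Item 3→5, Item 6→2.
Schedule Item 5@1, Item 1@1, Item 2@3, Item 3@5, Item 4@1, Item 6@2: h1:8  h2:8  h3:9  h4:7  h5:8  h6:5 — peak 9.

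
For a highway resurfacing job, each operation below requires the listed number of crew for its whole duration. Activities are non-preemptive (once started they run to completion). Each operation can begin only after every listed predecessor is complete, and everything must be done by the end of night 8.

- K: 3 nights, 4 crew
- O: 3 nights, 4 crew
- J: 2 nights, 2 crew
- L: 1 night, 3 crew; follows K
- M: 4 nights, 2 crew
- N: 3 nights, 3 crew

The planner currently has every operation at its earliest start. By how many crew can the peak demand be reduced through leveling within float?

Early-start peak: n1:15  n2:15  n3:13  n4:5  n5:0  n6:0  n7:0  n8:0 ⇒ 15.
Leveled (K@1, O@4, J@7, L@4, M@5, N@1): n1:7  n2:7  n3:7  n4:7  n5:6  n6:6  n7:4  n8:4 ⇒ 7.
Reduction 15 − 7 = 8.

8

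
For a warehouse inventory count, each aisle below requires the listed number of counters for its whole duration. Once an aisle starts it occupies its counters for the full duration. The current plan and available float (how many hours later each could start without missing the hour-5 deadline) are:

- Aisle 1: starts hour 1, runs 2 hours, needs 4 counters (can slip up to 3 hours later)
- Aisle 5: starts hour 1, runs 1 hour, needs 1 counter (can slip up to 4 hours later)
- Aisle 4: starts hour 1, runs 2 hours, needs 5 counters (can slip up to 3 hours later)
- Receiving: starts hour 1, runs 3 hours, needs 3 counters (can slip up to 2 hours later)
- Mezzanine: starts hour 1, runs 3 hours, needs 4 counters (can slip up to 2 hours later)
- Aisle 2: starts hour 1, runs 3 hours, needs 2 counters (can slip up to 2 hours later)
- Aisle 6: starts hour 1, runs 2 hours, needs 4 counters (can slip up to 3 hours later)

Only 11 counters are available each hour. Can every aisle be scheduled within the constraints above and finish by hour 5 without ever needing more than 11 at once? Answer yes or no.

Schedule Aisle 1@1, Aisle 5@3, Aisle 4@1, Receiving@3, Mezzanine@3, Aisle 2@1, Aisle 6@4: h1:11  h2:11  h3:10  h4:11  h5:11 — peak 11 ≤ 11.

yes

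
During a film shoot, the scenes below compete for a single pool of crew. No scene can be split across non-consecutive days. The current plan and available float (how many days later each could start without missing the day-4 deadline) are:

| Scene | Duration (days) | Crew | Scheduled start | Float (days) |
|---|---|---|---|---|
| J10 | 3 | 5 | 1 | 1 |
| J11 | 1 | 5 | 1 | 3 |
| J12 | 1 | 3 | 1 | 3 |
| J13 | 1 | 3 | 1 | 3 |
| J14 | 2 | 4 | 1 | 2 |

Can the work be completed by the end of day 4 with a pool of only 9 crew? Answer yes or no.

Schedule J10@1, J11@4, J12@1, J13@2, J14@3: d1:8  d2:8  d3:9  d4:9 — peak 9 ≤ 9.

yes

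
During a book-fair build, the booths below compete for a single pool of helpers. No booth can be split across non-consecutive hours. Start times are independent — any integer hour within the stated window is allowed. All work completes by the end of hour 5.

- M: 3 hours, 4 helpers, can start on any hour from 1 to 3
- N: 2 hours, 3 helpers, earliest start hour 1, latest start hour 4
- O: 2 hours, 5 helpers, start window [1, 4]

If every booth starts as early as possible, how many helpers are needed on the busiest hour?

12

Early-start schedule: M@1, N@1, O@1.
Load per hour: hour 1: 12, hour 2: 12, hour 3: 4, hour 4: 0, hour 5: 0.
Peak is 12.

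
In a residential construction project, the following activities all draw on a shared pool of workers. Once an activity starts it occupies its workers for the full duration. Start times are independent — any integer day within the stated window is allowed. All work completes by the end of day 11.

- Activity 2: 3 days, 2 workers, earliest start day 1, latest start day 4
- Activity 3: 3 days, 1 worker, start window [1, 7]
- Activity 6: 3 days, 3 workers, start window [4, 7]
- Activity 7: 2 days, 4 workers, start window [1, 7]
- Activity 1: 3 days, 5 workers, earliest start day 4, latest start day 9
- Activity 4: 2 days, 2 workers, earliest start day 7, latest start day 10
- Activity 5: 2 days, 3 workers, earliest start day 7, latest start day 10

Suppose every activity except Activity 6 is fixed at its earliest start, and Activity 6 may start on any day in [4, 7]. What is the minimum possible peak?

8

Activity 6@4: d1:7  d2:7  d3:3  d4:8  d5:8  d6:8  d7:5  d8:5  d9:0  d10:0  d11:0 → peak 8
Activity 6@5: d1:7  d2:7  d3:3  d4:5  d5:8  d6:8  d7:8  d8:5  d9:0  d10:0  d11:0 → peak 8
Activity 6@6: d1:7  d2:7  d3:3  d4:5  d5:5  d6:8  d7:8  d8:8  d9:0  d10:0  d11:0 → peak 8
Activity 6@7: d1:7  d2:7  d3:3  d4:5  d5:5  d6:5  d7:8  d8:8  d9:3  d10:0  d11:0 → peak 8
Best is Activity 6@4, peak 8.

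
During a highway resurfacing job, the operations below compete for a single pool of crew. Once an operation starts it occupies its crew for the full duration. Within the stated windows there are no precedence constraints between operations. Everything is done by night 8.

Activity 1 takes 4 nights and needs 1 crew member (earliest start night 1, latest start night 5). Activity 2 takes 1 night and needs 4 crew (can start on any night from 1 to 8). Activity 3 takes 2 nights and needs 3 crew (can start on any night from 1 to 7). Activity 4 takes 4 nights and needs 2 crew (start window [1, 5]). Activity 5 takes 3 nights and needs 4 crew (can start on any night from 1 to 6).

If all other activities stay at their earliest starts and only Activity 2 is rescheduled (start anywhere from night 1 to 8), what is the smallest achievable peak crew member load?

Activity 2@1: n1:14  n2:10  n3:7  n4:3  n5:0  n6:0  n7:0  n8:0 → peak 14
Activity 2@2: n1:10  n2:14  n3:7  n4:3  n5:0  n6:0  n7:0  n8:0 → peak 14
Activity 2@3: n1:10  n2:10  n3:11  n4:3  n5:0  n6:0  n7:0  n8:0 → peak 11
Activity 2@4: n1:10  n2:10  n3:7  n4:7  n5:0  n6:0  n7:0  n8:0 → peak 10
Activity 2@5: n1:10  n2:10  n3:7  n4:3  n5:4  n6:0  n7:0  n8:0 → peak 10
Activity 2@6: n1:10  n2:10  n3:7  n4:3  n5:0  n6:4  n7:0  n8:0 → peak 10
Activity 2@7: n1:10  n2:10  n3:7  n4:3  n5:0  n6:0  n7:4  n8:0 → peak 10
Activity 2@8: n1:10  n2:10  n3:7  n4:3  n5:0  n6:0  n7:0  n8:4 → peak 10
Best is Activity 2@4, peak 10.

10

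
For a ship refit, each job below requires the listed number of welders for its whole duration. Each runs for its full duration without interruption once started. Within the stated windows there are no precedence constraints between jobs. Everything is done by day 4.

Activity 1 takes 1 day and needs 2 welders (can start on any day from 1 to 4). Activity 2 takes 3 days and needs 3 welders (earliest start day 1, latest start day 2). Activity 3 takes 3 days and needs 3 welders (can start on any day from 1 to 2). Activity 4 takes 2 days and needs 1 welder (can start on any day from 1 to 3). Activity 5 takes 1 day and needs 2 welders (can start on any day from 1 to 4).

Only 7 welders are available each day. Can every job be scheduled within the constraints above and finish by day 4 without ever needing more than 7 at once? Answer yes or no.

yes

Schedule Activity 1@1, Activity 2@1, Activity 3@2, Activity 4@1, Activity 5@4: d1:6  d2:7  d3:6  d4:5 — peak 7 ≤ 7.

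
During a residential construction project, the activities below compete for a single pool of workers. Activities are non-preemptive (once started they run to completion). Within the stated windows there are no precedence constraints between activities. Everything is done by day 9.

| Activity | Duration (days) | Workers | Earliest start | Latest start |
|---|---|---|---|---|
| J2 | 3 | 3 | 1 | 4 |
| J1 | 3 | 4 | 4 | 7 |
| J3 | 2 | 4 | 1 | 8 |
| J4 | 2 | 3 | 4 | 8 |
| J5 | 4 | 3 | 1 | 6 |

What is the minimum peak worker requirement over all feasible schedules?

Early-start (J2@1, J1@4, J3@1, J4@4, J5@1) gives peak 10: d1:10  d2:10  d3:6  d4:10  d5:7  d6:4  d7:0  d8:0  d9:0.
Shift J5→6.
Schedule J2@1, J1@4, J3@1, J4@4, J5@6: d1:7  d2:7  d3:3  d4:7  d5:7  d6:7  d7:3  d8:3  d9:3 — peak 7.

7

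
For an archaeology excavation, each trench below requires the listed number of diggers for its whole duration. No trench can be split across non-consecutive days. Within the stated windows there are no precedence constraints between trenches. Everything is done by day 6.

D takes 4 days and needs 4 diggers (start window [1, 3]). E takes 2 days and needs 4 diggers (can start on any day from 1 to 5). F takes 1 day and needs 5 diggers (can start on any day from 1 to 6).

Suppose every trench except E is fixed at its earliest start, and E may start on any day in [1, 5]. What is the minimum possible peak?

9

E@1: d1:13  d2:8  d3:4  d4:4  d5:0  d6:0 → peak 13
E@2: d1:9  d2:8  d3:8  d4:4  d5:0  d6:0 → peak 9
E@3: d1:9  d2:4  d3:8  d4:8  d5:0  d6:0 → peak 9
E@4: d1:9  d2:4  d3:4  d4:8  d5:4  d6:0 → peak 9
E@5: d1:9  d2:4  d3:4  d4:4  d5:4  d6:4 → peak 9
Best is E@2, peak 9.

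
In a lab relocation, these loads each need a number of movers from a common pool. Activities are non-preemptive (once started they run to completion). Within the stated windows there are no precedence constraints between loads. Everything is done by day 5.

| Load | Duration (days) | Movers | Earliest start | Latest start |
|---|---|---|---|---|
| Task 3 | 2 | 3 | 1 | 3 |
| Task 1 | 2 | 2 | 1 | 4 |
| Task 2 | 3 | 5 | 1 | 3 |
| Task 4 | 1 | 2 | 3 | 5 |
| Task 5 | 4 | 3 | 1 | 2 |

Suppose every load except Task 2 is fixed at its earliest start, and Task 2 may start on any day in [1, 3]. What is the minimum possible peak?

10

Task 2@1: d1:13  d2:13  d3:10  d4:3  d5:0 → peak 13
Task 2@2: d1:8  d2:13  d3:10  d4:8  d5:0 → peak 13
Task 2@3: d1:8  d2:8  d3:10  d4:8  d5:5 → peak 10
Best is Task 2@3, peak 10.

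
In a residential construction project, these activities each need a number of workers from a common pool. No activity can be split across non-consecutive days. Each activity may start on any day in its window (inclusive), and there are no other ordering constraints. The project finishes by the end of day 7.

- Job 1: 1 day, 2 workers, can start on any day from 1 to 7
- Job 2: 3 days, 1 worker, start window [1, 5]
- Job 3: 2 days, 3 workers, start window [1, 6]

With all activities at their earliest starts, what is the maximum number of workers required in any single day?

6

Early-start schedule: Job 1@1, Job 2@1, Job 3@1.
Load per day: day 1: 6, day 2: 4, day 3: 1, day 4: 0, day 5: 0, day 6: 0, day 7: 0.
Peak is 6.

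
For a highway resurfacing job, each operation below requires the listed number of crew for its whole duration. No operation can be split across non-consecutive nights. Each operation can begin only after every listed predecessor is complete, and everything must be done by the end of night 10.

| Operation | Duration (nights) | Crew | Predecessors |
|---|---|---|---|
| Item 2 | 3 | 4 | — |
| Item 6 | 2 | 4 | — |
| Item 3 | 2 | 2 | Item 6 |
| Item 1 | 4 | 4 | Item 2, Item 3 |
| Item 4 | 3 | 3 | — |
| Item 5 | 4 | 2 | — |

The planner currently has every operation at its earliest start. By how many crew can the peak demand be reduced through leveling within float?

Early-start peak: n1:13  n2:13  n3:11  n4:4  n5:4  n6:4  n7:4  n8:4  n9:0  n10:0 ⇒ 13.
Leveled (Item 2@3, Item 6@1, Item 3@4, Item 1@6, Item 4@1, Item 5@6): n1:7  n2:7  n3:7  n4:6  n5:6  n6:6  n7:6  n8:6  n9:6  n10:0 ⇒ 7.
Reduction 13 − 7 = 6.

6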